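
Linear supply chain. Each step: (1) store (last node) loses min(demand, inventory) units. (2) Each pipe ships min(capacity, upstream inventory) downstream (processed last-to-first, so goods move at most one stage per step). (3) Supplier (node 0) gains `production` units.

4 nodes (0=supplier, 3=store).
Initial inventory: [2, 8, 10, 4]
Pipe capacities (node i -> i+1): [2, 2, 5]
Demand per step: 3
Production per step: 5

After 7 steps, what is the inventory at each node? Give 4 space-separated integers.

Step 1: demand=3,sold=3 ship[2->3]=5 ship[1->2]=2 ship[0->1]=2 prod=5 -> inv=[5 8 7 6]
Step 2: demand=3,sold=3 ship[2->3]=5 ship[1->2]=2 ship[0->1]=2 prod=5 -> inv=[8 8 4 8]
Step 3: demand=3,sold=3 ship[2->3]=4 ship[1->2]=2 ship[0->1]=2 prod=5 -> inv=[11 8 2 9]
Step 4: demand=3,sold=3 ship[2->3]=2 ship[1->2]=2 ship[0->1]=2 prod=5 -> inv=[14 8 2 8]
Step 5: demand=3,sold=3 ship[2->3]=2 ship[1->2]=2 ship[0->1]=2 prod=5 -> inv=[17 8 2 7]
Step 6: demand=3,sold=3 ship[2->3]=2 ship[1->2]=2 ship[0->1]=2 prod=5 -> inv=[20 8 2 6]
Step 7: demand=3,sold=3 ship[2->3]=2 ship[1->2]=2 ship[0->1]=2 prod=5 -> inv=[23 8 2 5]

23 8 2 5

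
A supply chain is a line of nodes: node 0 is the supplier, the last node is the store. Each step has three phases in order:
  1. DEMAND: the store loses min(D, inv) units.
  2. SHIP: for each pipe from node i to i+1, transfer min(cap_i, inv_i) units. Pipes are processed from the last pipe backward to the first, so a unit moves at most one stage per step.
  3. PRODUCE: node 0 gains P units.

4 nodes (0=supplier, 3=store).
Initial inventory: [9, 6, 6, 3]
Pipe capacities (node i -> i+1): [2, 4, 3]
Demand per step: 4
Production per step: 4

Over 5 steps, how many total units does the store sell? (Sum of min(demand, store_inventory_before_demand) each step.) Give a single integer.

Answer: 15

Derivation:
Step 1: sold=3 (running total=3) -> [11 4 7 3]
Step 2: sold=3 (running total=6) -> [13 2 8 3]
Step 3: sold=3 (running total=9) -> [15 2 7 3]
Step 4: sold=3 (running total=12) -> [17 2 6 3]
Step 5: sold=3 (running total=15) -> [19 2 5 3]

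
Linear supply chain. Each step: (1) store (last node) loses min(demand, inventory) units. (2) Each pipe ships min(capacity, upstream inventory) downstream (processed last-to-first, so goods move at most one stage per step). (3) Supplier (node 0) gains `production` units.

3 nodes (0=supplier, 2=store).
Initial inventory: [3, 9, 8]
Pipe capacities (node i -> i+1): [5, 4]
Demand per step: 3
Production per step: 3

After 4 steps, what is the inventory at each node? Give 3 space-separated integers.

Step 1: demand=3,sold=3 ship[1->2]=4 ship[0->1]=3 prod=3 -> inv=[3 8 9]
Step 2: demand=3,sold=3 ship[1->2]=4 ship[0->1]=3 prod=3 -> inv=[3 7 10]
Step 3: demand=3,sold=3 ship[1->2]=4 ship[0->1]=3 prod=3 -> inv=[3 6 11]
Step 4: demand=3,sold=3 ship[1->2]=4 ship[0->1]=3 prod=3 -> inv=[3 5 12]

3 5 12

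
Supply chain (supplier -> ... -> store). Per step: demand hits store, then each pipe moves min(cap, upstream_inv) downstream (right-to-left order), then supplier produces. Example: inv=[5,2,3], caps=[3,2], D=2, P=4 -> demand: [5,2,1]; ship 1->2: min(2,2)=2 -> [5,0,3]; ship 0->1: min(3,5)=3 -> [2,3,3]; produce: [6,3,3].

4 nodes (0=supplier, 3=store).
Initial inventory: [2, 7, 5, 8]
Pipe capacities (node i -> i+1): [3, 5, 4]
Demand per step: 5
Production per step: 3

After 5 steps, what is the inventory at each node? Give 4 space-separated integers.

Step 1: demand=5,sold=5 ship[2->3]=4 ship[1->2]=5 ship[0->1]=2 prod=3 -> inv=[3 4 6 7]
Step 2: demand=5,sold=5 ship[2->3]=4 ship[1->2]=4 ship[0->1]=3 prod=3 -> inv=[3 3 6 6]
Step 3: demand=5,sold=5 ship[2->3]=4 ship[1->2]=3 ship[0->1]=3 prod=3 -> inv=[3 3 5 5]
Step 4: demand=5,sold=5 ship[2->3]=4 ship[1->2]=3 ship[0->1]=3 prod=3 -> inv=[3 3 4 4]
Step 5: demand=5,sold=4 ship[2->3]=4 ship[1->2]=3 ship[0->1]=3 prod=3 -> inv=[3 3 3 4]

3 3 3 4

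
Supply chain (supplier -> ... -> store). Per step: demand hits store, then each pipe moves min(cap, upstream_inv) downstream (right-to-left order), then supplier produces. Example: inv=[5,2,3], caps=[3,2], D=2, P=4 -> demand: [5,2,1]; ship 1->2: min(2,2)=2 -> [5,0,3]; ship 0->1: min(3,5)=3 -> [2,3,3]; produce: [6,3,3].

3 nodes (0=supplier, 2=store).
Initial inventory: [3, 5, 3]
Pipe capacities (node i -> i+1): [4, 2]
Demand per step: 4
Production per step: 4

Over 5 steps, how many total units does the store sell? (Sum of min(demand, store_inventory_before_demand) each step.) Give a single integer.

Answer: 11

Derivation:
Step 1: sold=3 (running total=3) -> [4 6 2]
Step 2: sold=2 (running total=5) -> [4 8 2]
Step 3: sold=2 (running total=7) -> [4 10 2]
Step 4: sold=2 (running total=9) -> [4 12 2]
Step 5: sold=2 (running total=11) -> [4 14 2]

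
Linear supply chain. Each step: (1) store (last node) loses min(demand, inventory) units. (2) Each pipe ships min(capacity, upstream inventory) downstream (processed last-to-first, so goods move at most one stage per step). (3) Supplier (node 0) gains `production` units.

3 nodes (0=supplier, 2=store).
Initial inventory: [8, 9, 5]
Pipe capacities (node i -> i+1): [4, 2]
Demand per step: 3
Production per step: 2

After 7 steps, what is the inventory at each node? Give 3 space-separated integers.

Step 1: demand=3,sold=3 ship[1->2]=2 ship[0->1]=4 prod=2 -> inv=[6 11 4]
Step 2: demand=3,sold=3 ship[1->2]=2 ship[0->1]=4 prod=2 -> inv=[4 13 3]
Step 3: demand=3,sold=3 ship[1->2]=2 ship[0->1]=4 prod=2 -> inv=[2 15 2]
Step 4: demand=3,sold=2 ship[1->2]=2 ship[0->1]=2 prod=2 -> inv=[2 15 2]
Step 5: demand=3,sold=2 ship[1->2]=2 ship[0->1]=2 prod=2 -> inv=[2 15 2]
Step 6: demand=3,sold=2 ship[1->2]=2 ship[0->1]=2 prod=2 -> inv=[2 15 2]
Step 7: demand=3,sold=2 ship[1->2]=2 ship[0->1]=2 prod=2 -> inv=[2 15 2]

2 15 2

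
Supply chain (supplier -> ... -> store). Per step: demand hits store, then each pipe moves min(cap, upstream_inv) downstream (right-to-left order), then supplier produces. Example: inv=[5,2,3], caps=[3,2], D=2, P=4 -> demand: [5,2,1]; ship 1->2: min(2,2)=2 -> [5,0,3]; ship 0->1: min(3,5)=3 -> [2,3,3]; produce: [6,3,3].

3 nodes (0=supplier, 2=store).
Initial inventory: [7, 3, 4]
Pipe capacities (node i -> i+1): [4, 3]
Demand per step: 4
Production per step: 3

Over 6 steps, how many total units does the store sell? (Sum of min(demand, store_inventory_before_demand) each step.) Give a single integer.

Step 1: sold=4 (running total=4) -> [6 4 3]
Step 2: sold=3 (running total=7) -> [5 5 3]
Step 3: sold=3 (running total=10) -> [4 6 3]
Step 4: sold=3 (running total=13) -> [3 7 3]
Step 5: sold=3 (running total=16) -> [3 7 3]
Step 6: sold=3 (running total=19) -> [3 7 3]

Answer: 19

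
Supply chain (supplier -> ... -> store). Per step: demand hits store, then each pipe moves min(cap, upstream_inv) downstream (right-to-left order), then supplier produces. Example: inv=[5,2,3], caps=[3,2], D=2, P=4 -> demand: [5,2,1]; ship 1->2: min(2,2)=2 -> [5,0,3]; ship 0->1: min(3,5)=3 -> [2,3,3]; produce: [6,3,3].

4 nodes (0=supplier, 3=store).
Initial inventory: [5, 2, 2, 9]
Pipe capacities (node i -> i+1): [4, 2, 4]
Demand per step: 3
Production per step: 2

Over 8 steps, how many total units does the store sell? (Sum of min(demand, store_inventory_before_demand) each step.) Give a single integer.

Answer: 23

Derivation:
Step 1: sold=3 (running total=3) -> [3 4 2 8]
Step 2: sold=3 (running total=6) -> [2 5 2 7]
Step 3: sold=3 (running total=9) -> [2 5 2 6]
Step 4: sold=3 (running total=12) -> [2 5 2 5]
Step 5: sold=3 (running total=15) -> [2 5 2 4]
Step 6: sold=3 (running total=18) -> [2 5 2 3]
Step 7: sold=3 (running total=21) -> [2 5 2 2]
Step 8: sold=2 (running total=23) -> [2 5 2 2]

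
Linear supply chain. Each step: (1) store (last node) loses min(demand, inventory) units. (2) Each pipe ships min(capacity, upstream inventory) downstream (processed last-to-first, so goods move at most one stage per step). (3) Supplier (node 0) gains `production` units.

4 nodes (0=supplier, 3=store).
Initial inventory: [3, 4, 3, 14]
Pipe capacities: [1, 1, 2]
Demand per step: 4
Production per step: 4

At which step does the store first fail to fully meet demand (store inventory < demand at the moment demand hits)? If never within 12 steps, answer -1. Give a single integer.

Step 1: demand=4,sold=4 ship[2->3]=2 ship[1->2]=1 ship[0->1]=1 prod=4 -> [6 4 2 12]
Step 2: demand=4,sold=4 ship[2->3]=2 ship[1->2]=1 ship[0->1]=1 prod=4 -> [9 4 1 10]
Step 3: demand=4,sold=4 ship[2->3]=1 ship[1->2]=1 ship[0->1]=1 prod=4 -> [12 4 1 7]
Step 4: demand=4,sold=4 ship[2->3]=1 ship[1->2]=1 ship[0->1]=1 prod=4 -> [15 4 1 4]
Step 5: demand=4,sold=4 ship[2->3]=1 ship[1->2]=1 ship[0->1]=1 prod=4 -> [18 4 1 1]
Step 6: demand=4,sold=1 ship[2->3]=1 ship[1->2]=1 ship[0->1]=1 prod=4 -> [21 4 1 1]
Step 7: demand=4,sold=1 ship[2->3]=1 ship[1->2]=1 ship[0->1]=1 prod=4 -> [24 4 1 1]
Step 8: demand=4,sold=1 ship[2->3]=1 ship[1->2]=1 ship[0->1]=1 prod=4 -> [27 4 1 1]
Step 9: demand=4,sold=1 ship[2->3]=1 ship[1->2]=1 ship[0->1]=1 prod=4 -> [30 4 1 1]
Step 10: demand=4,sold=1 ship[2->3]=1 ship[1->2]=1 ship[0->1]=1 prod=4 -> [33 4 1 1]
Step 11: demand=4,sold=1 ship[2->3]=1 ship[1->2]=1 ship[0->1]=1 prod=4 -> [36 4 1 1]
Step 12: demand=4,sold=1 ship[2->3]=1 ship[1->2]=1 ship[0->1]=1 prod=4 -> [39 4 1 1]
First stockout at step 6

6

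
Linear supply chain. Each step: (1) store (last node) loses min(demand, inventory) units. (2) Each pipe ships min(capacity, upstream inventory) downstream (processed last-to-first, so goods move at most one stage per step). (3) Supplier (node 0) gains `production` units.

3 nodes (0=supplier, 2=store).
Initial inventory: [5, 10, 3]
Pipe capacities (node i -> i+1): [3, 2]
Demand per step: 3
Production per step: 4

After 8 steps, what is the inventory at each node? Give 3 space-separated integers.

Step 1: demand=3,sold=3 ship[1->2]=2 ship[0->1]=3 prod=4 -> inv=[6 11 2]
Step 2: demand=3,sold=2 ship[1->2]=2 ship[0->1]=3 prod=4 -> inv=[7 12 2]
Step 3: demand=3,sold=2 ship[1->2]=2 ship[0->1]=3 prod=4 -> inv=[8 13 2]
Step 4: demand=3,sold=2 ship[1->2]=2 ship[0->1]=3 prod=4 -> inv=[9 14 2]
Step 5: demand=3,sold=2 ship[1->2]=2 ship[0->1]=3 prod=4 -> inv=[10 15 2]
Step 6: demand=3,sold=2 ship[1->2]=2 ship[0->1]=3 prod=4 -> inv=[11 16 2]
Step 7: demand=3,sold=2 ship[1->2]=2 ship[0->1]=3 prod=4 -> inv=[12 17 2]
Step 8: demand=3,sold=2 ship[1->2]=2 ship[0->1]=3 prod=4 -> inv=[13 18 2]

13 18 2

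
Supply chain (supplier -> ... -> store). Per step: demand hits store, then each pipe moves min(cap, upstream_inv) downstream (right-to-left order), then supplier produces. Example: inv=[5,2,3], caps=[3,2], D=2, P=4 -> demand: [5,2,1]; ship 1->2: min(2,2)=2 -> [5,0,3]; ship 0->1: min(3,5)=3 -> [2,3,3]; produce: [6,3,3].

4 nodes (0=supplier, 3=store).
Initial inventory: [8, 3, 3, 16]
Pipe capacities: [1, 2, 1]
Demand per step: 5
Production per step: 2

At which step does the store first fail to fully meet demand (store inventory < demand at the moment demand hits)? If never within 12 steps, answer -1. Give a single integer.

Step 1: demand=5,sold=5 ship[2->3]=1 ship[1->2]=2 ship[0->1]=1 prod=2 -> [9 2 4 12]
Step 2: demand=5,sold=5 ship[2->3]=1 ship[1->2]=2 ship[0->1]=1 prod=2 -> [10 1 5 8]
Step 3: demand=5,sold=5 ship[2->3]=1 ship[1->2]=1 ship[0->1]=1 prod=2 -> [11 1 5 4]
Step 4: demand=5,sold=4 ship[2->3]=1 ship[1->2]=1 ship[0->1]=1 prod=2 -> [12 1 5 1]
Step 5: demand=5,sold=1 ship[2->3]=1 ship[1->2]=1 ship[0->1]=1 prod=2 -> [13 1 5 1]
Step 6: demand=5,sold=1 ship[2->3]=1 ship[1->2]=1 ship[0->1]=1 prod=2 -> [14 1 5 1]
Step 7: demand=5,sold=1 ship[2->3]=1 ship[1->2]=1 ship[0->1]=1 prod=2 -> [15 1 5 1]
Step 8: demand=5,sold=1 ship[2->3]=1 ship[1->2]=1 ship[0->1]=1 prod=2 -> [16 1 5 1]
Step 9: demand=5,sold=1 ship[2->3]=1 ship[1->2]=1 ship[0->1]=1 prod=2 -> [17 1 5 1]
Step 10: demand=5,sold=1 ship[2->3]=1 ship[1->2]=1 ship[0->1]=1 prod=2 -> [18 1 5 1]
Step 11: demand=5,sold=1 ship[2->3]=1 ship[1->2]=1 ship[0->1]=1 prod=2 -> [19 1 5 1]
Step 12: demand=5,sold=1 ship[2->3]=1 ship[1->2]=1 ship[0->1]=1 prod=2 -> [20 1 5 1]
First stockout at step 4

4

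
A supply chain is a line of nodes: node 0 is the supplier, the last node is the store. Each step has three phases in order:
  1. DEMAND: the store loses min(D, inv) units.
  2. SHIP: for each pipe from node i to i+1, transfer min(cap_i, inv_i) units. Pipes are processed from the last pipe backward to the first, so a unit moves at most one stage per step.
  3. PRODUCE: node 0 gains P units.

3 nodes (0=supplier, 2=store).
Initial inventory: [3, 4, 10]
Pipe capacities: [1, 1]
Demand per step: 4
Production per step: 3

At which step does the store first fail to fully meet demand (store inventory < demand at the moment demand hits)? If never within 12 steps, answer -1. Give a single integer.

Step 1: demand=4,sold=4 ship[1->2]=1 ship[0->1]=1 prod=3 -> [5 4 7]
Step 2: demand=4,sold=4 ship[1->2]=1 ship[0->1]=1 prod=3 -> [7 4 4]
Step 3: demand=4,sold=4 ship[1->2]=1 ship[0->1]=1 prod=3 -> [9 4 1]
Step 4: demand=4,sold=1 ship[1->2]=1 ship[0->1]=1 prod=3 -> [11 4 1]
Step 5: demand=4,sold=1 ship[1->2]=1 ship[0->1]=1 prod=3 -> [13 4 1]
Step 6: demand=4,sold=1 ship[1->2]=1 ship[0->1]=1 prod=3 -> [15 4 1]
Step 7: demand=4,sold=1 ship[1->2]=1 ship[0->1]=1 prod=3 -> [17 4 1]
Step 8: demand=4,sold=1 ship[1->2]=1 ship[0->1]=1 prod=3 -> [19 4 1]
Step 9: demand=4,sold=1 ship[1->2]=1 ship[0->1]=1 prod=3 -> [21 4 1]
Step 10: demand=4,sold=1 ship[1->2]=1 ship[0->1]=1 prod=3 -> [23 4 1]
Step 11: demand=4,sold=1 ship[1->2]=1 ship[0->1]=1 prod=3 -> [25 4 1]
Step 12: demand=4,sold=1 ship[1->2]=1 ship[0->1]=1 prod=3 -> [27 4 1]
First stockout at step 4

4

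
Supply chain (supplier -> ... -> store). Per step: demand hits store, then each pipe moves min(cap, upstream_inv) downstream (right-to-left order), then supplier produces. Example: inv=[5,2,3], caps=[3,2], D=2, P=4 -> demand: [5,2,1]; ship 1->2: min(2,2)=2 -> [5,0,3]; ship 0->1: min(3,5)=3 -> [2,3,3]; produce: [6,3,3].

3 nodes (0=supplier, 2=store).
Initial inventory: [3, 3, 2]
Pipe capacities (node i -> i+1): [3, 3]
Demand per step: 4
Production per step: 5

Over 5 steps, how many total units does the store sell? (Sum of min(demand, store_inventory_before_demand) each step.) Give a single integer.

Step 1: sold=2 (running total=2) -> [5 3 3]
Step 2: sold=3 (running total=5) -> [7 3 3]
Step 3: sold=3 (running total=8) -> [9 3 3]
Step 4: sold=3 (running total=11) -> [11 3 3]
Step 5: sold=3 (running total=14) -> [13 3 3]

Answer: 14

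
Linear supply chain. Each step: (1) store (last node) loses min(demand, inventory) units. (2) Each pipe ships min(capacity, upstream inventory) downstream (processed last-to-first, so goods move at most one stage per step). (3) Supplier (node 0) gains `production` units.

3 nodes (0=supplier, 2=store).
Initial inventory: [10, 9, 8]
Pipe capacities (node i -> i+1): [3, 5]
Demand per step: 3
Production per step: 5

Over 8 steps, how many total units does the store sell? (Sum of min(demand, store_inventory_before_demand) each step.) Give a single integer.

Step 1: sold=3 (running total=3) -> [12 7 10]
Step 2: sold=3 (running total=6) -> [14 5 12]
Step 3: sold=3 (running total=9) -> [16 3 14]
Step 4: sold=3 (running total=12) -> [18 3 14]
Step 5: sold=3 (running total=15) -> [20 3 14]
Step 6: sold=3 (running total=18) -> [22 3 14]
Step 7: sold=3 (running total=21) -> [24 3 14]
Step 8: sold=3 (running total=24) -> [26 3 14]

Answer: 24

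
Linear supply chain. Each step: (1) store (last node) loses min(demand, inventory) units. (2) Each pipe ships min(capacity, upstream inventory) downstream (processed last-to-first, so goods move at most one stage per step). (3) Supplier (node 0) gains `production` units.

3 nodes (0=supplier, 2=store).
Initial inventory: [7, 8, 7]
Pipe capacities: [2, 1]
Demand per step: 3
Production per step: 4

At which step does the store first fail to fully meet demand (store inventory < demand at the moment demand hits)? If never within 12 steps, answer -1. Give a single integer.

Step 1: demand=3,sold=3 ship[1->2]=1 ship[0->1]=2 prod=4 -> [9 9 5]
Step 2: demand=3,sold=3 ship[1->2]=1 ship[0->1]=2 prod=4 -> [11 10 3]
Step 3: demand=3,sold=3 ship[1->2]=1 ship[0->1]=2 prod=4 -> [13 11 1]
Step 4: demand=3,sold=1 ship[1->2]=1 ship[0->1]=2 prod=4 -> [15 12 1]
Step 5: demand=3,sold=1 ship[1->2]=1 ship[0->1]=2 prod=4 -> [17 13 1]
Step 6: demand=3,sold=1 ship[1->2]=1 ship[0->1]=2 prod=4 -> [19 14 1]
Step 7: demand=3,sold=1 ship[1->2]=1 ship[0->1]=2 prod=4 -> [21 15 1]
Step 8: demand=3,sold=1 ship[1->2]=1 ship[0->1]=2 prod=4 -> [23 16 1]
Step 9: demand=3,sold=1 ship[1->2]=1 ship[0->1]=2 prod=4 -> [25 17 1]
Step 10: demand=3,sold=1 ship[1->2]=1 ship[0->1]=2 prod=4 -> [27 18 1]
Step 11: demand=3,sold=1 ship[1->2]=1 ship[0->1]=2 prod=4 -> [29 19 1]
Step 12: demand=3,sold=1 ship[1->2]=1 ship[0->1]=2 prod=4 -> [31 20 1]
First stockout at step 4

4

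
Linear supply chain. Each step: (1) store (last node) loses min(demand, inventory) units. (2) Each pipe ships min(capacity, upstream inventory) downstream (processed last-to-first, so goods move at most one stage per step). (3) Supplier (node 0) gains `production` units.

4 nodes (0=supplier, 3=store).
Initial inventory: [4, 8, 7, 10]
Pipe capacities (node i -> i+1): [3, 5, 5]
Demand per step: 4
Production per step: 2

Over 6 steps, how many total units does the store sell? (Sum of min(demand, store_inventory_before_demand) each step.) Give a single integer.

Step 1: sold=4 (running total=4) -> [3 6 7 11]
Step 2: sold=4 (running total=8) -> [2 4 7 12]
Step 3: sold=4 (running total=12) -> [2 2 6 13]
Step 4: sold=4 (running total=16) -> [2 2 3 14]
Step 5: sold=4 (running total=20) -> [2 2 2 13]
Step 6: sold=4 (running total=24) -> [2 2 2 11]

Answer: 24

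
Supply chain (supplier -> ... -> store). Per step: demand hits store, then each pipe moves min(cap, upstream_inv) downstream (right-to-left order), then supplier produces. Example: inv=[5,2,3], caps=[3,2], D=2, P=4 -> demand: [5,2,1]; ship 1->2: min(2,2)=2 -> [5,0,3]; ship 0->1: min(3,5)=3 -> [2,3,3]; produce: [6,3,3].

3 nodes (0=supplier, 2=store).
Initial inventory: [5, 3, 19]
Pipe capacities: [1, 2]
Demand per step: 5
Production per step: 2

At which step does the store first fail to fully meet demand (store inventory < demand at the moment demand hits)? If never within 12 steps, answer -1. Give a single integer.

Step 1: demand=5,sold=5 ship[1->2]=2 ship[0->1]=1 prod=2 -> [6 2 16]
Step 2: demand=5,sold=5 ship[1->2]=2 ship[0->1]=1 prod=2 -> [7 1 13]
Step 3: demand=5,sold=5 ship[1->2]=1 ship[0->1]=1 prod=2 -> [8 1 9]
Step 4: demand=5,sold=5 ship[1->2]=1 ship[0->1]=1 prod=2 -> [9 1 5]
Step 5: demand=5,sold=5 ship[1->2]=1 ship[0->1]=1 prod=2 -> [10 1 1]
Step 6: demand=5,sold=1 ship[1->2]=1 ship[0->1]=1 prod=2 -> [11 1 1]
Step 7: demand=5,sold=1 ship[1->2]=1 ship[0->1]=1 prod=2 -> [12 1 1]
Step 8: demand=5,sold=1 ship[1->2]=1 ship[0->1]=1 prod=2 -> [13 1 1]
Step 9: demand=5,sold=1 ship[1->2]=1 ship[0->1]=1 prod=2 -> [14 1 1]
Step 10: demand=5,sold=1 ship[1->2]=1 ship[0->1]=1 prod=2 -> [15 1 1]
Step 11: demand=5,sold=1 ship[1->2]=1 ship[0->1]=1 prod=2 -> [16 1 1]
Step 12: demand=5,sold=1 ship[1->2]=1 ship[0->1]=1 prod=2 -> [17 1 1]
First stockout at step 6

6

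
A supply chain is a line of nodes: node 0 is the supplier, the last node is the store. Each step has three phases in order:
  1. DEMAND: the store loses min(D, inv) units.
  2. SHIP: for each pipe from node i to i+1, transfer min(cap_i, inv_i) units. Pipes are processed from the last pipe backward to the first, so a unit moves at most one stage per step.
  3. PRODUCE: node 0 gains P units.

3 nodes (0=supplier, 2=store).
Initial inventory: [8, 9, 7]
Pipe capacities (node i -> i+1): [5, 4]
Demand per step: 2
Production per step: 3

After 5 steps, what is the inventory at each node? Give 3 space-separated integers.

Step 1: demand=2,sold=2 ship[1->2]=4 ship[0->1]=5 prod=3 -> inv=[6 10 9]
Step 2: demand=2,sold=2 ship[1->2]=4 ship[0->1]=5 prod=3 -> inv=[4 11 11]
Step 3: demand=2,sold=2 ship[1->2]=4 ship[0->1]=4 prod=3 -> inv=[3 11 13]
Step 4: demand=2,sold=2 ship[1->2]=4 ship[0->1]=3 prod=3 -> inv=[3 10 15]
Step 5: demand=2,sold=2 ship[1->2]=4 ship[0->1]=3 prod=3 -> inv=[3 9 17]

3 9 17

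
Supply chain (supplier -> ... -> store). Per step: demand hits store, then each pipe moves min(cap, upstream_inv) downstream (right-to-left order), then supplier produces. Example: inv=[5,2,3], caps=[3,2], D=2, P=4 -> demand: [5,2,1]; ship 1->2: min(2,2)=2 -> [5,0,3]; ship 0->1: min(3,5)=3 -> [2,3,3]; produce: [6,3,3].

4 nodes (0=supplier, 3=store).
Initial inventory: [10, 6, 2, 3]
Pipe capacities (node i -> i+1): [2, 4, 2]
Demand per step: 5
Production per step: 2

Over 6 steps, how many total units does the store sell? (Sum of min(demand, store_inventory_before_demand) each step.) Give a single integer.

Answer: 13

Derivation:
Step 1: sold=3 (running total=3) -> [10 4 4 2]
Step 2: sold=2 (running total=5) -> [10 2 6 2]
Step 3: sold=2 (running total=7) -> [10 2 6 2]
Step 4: sold=2 (running total=9) -> [10 2 6 2]
Step 5: sold=2 (running total=11) -> [10 2 6 2]
Step 6: sold=2 (running total=13) -> [10 2 6 2]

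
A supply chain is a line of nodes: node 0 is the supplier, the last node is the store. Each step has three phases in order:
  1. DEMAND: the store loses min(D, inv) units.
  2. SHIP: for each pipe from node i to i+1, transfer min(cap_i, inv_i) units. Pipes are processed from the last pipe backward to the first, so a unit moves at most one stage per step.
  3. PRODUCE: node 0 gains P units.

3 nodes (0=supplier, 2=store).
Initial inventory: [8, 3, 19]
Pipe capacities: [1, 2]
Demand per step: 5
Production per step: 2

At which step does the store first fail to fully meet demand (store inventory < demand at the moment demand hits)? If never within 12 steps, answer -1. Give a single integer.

Step 1: demand=5,sold=5 ship[1->2]=2 ship[0->1]=1 prod=2 -> [9 2 16]
Step 2: demand=5,sold=5 ship[1->2]=2 ship[0->1]=1 prod=2 -> [10 1 13]
Step 3: demand=5,sold=5 ship[1->2]=1 ship[0->1]=1 prod=2 -> [11 1 9]
Step 4: demand=5,sold=5 ship[1->2]=1 ship[0->1]=1 prod=2 -> [12 1 5]
Step 5: demand=5,sold=5 ship[1->2]=1 ship[0->1]=1 prod=2 -> [13 1 1]
Step 6: demand=5,sold=1 ship[1->2]=1 ship[0->1]=1 prod=2 -> [14 1 1]
Step 7: demand=5,sold=1 ship[1->2]=1 ship[0->1]=1 prod=2 -> [15 1 1]
Step 8: demand=5,sold=1 ship[1->2]=1 ship[0->1]=1 prod=2 -> [16 1 1]
Step 9: demand=5,sold=1 ship[1->2]=1 ship[0->1]=1 prod=2 -> [17 1 1]
Step 10: demand=5,sold=1 ship[1->2]=1 ship[0->1]=1 prod=2 -> [18 1 1]
Step 11: demand=5,sold=1 ship[1->2]=1 ship[0->1]=1 prod=2 -> [19 1 1]
Step 12: demand=5,sold=1 ship[1->2]=1 ship[0->1]=1 prod=2 -> [20 1 1]
First stockout at step 6

6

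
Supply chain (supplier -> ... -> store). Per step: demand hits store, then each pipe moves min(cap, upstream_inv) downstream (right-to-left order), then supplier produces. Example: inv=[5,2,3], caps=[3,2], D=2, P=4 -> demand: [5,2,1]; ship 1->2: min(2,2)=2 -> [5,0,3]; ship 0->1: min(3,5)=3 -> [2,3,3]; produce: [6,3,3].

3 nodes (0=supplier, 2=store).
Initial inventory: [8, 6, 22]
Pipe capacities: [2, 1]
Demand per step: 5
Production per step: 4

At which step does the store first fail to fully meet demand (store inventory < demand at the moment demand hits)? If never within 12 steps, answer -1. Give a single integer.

Step 1: demand=5,sold=5 ship[1->2]=1 ship[0->1]=2 prod=4 -> [10 7 18]
Step 2: demand=5,sold=5 ship[1->2]=1 ship[0->1]=2 prod=4 -> [12 8 14]
Step 3: demand=5,sold=5 ship[1->2]=1 ship[0->1]=2 prod=4 -> [14 9 10]
Step 4: demand=5,sold=5 ship[1->2]=1 ship[0->1]=2 prod=4 -> [16 10 6]
Step 5: demand=5,sold=5 ship[1->2]=1 ship[0->1]=2 prod=4 -> [18 11 2]
Step 6: demand=5,sold=2 ship[1->2]=1 ship[0->1]=2 prod=4 -> [20 12 1]
Step 7: demand=5,sold=1 ship[1->2]=1 ship[0->1]=2 prod=4 -> [22 13 1]
Step 8: demand=5,sold=1 ship[1->2]=1 ship[0->1]=2 prod=4 -> [24 14 1]
Step 9: demand=5,sold=1 ship[1->2]=1 ship[0->1]=2 prod=4 -> [26 15 1]
Step 10: demand=5,sold=1 ship[1->2]=1 ship[0->1]=2 prod=4 -> [28 16 1]
Step 11: demand=5,sold=1 ship[1->2]=1 ship[0->1]=2 prod=4 -> [30 17 1]
Step 12: demand=5,sold=1 ship[1->2]=1 ship[0->1]=2 prod=4 -> [32 18 1]
First stockout at step 6

6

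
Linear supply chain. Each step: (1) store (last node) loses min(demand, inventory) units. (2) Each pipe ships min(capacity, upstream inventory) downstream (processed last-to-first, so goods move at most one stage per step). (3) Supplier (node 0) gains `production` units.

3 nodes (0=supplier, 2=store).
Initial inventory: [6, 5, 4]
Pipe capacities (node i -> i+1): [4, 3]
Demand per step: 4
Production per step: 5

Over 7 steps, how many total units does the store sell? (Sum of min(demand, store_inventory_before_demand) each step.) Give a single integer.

Answer: 22

Derivation:
Step 1: sold=4 (running total=4) -> [7 6 3]
Step 2: sold=3 (running total=7) -> [8 7 3]
Step 3: sold=3 (running total=10) -> [9 8 3]
Step 4: sold=3 (running total=13) -> [10 9 3]
Step 5: sold=3 (running total=16) -> [11 10 3]
Step 6: sold=3 (running total=19) -> [12 11 3]
Step 7: sold=3 (running total=22) -> [13 12 3]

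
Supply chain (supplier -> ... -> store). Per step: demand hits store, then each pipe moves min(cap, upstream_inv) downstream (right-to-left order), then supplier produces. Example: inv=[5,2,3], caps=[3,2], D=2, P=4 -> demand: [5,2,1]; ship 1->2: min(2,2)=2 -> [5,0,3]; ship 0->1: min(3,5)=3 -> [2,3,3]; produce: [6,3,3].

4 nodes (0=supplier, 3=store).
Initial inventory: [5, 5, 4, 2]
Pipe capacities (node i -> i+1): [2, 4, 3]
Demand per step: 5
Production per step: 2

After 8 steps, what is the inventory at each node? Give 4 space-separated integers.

Step 1: demand=5,sold=2 ship[2->3]=3 ship[1->2]=4 ship[0->1]=2 prod=2 -> inv=[5 3 5 3]
Step 2: demand=5,sold=3 ship[2->3]=3 ship[1->2]=3 ship[0->1]=2 prod=2 -> inv=[5 2 5 3]
Step 3: demand=5,sold=3 ship[2->3]=3 ship[1->2]=2 ship[0->1]=2 prod=2 -> inv=[5 2 4 3]
Step 4: demand=5,sold=3 ship[2->3]=3 ship[1->2]=2 ship[0->1]=2 prod=2 -> inv=[5 2 3 3]
Step 5: demand=5,sold=3 ship[2->3]=3 ship[1->2]=2 ship[0->1]=2 prod=2 -> inv=[5 2 2 3]
Step 6: demand=5,sold=3 ship[2->3]=2 ship[1->2]=2 ship[0->1]=2 prod=2 -> inv=[5 2 2 2]
Step 7: demand=5,sold=2 ship[2->3]=2 ship[1->2]=2 ship[0->1]=2 prod=2 -> inv=[5 2 2 2]
Step 8: demand=5,sold=2 ship[2->3]=2 ship[1->2]=2 ship[0->1]=2 prod=2 -> inv=[5 2 2 2]

5 2 2 2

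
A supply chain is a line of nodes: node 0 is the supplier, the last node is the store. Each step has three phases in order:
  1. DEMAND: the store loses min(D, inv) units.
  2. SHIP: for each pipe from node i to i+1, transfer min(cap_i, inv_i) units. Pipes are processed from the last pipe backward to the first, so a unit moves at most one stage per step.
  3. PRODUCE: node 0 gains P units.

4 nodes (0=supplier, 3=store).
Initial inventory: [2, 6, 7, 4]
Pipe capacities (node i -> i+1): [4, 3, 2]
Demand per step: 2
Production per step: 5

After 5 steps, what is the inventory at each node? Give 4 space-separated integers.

Step 1: demand=2,sold=2 ship[2->3]=2 ship[1->2]=3 ship[0->1]=2 prod=5 -> inv=[5 5 8 4]
Step 2: demand=2,sold=2 ship[2->3]=2 ship[1->2]=3 ship[0->1]=4 prod=5 -> inv=[6 6 9 4]
Step 3: demand=2,sold=2 ship[2->3]=2 ship[1->2]=3 ship[0->1]=4 prod=5 -> inv=[7 7 10 4]
Step 4: demand=2,sold=2 ship[2->3]=2 ship[1->2]=3 ship[0->1]=4 prod=5 -> inv=[8 8 11 4]
Step 5: demand=2,sold=2 ship[2->3]=2 ship[1->2]=3 ship[0->1]=4 prod=5 -> inv=[9 9 12 4]

9 9 12 4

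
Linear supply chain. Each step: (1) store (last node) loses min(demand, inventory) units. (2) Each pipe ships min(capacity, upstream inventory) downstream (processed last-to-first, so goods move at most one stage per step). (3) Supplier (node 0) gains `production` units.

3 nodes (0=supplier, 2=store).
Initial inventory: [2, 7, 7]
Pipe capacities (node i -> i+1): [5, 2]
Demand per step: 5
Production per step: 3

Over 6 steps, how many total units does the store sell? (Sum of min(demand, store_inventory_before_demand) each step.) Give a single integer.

Step 1: sold=5 (running total=5) -> [3 7 4]
Step 2: sold=4 (running total=9) -> [3 8 2]
Step 3: sold=2 (running total=11) -> [3 9 2]
Step 4: sold=2 (running total=13) -> [3 10 2]
Step 5: sold=2 (running total=15) -> [3 11 2]
Step 6: sold=2 (running total=17) -> [3 12 2]

Answer: 17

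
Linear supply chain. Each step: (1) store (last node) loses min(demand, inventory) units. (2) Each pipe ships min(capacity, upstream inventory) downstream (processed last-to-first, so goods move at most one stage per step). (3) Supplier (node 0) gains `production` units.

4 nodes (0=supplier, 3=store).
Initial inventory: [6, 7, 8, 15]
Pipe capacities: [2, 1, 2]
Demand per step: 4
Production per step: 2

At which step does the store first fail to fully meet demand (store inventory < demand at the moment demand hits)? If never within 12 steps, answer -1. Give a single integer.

Step 1: demand=4,sold=4 ship[2->3]=2 ship[1->2]=1 ship[0->1]=2 prod=2 -> [6 8 7 13]
Step 2: demand=4,sold=4 ship[2->3]=2 ship[1->2]=1 ship[0->1]=2 prod=2 -> [6 9 6 11]
Step 3: demand=4,sold=4 ship[2->3]=2 ship[1->2]=1 ship[0->1]=2 prod=2 -> [6 10 5 9]
Step 4: demand=4,sold=4 ship[2->3]=2 ship[1->2]=1 ship[0->1]=2 prod=2 -> [6 11 4 7]
Step 5: demand=4,sold=4 ship[2->3]=2 ship[1->2]=1 ship[0->1]=2 prod=2 -> [6 12 3 5]
Step 6: demand=4,sold=4 ship[2->3]=2 ship[1->2]=1 ship[0->1]=2 prod=2 -> [6 13 2 3]
Step 7: demand=4,sold=3 ship[2->3]=2 ship[1->2]=1 ship[0->1]=2 prod=2 -> [6 14 1 2]
Step 8: demand=4,sold=2 ship[2->3]=1 ship[1->2]=1 ship[0->1]=2 prod=2 -> [6 15 1 1]
Step 9: demand=4,sold=1 ship[2->3]=1 ship[1->2]=1 ship[0->1]=2 prod=2 -> [6 16 1 1]
Step 10: demand=4,sold=1 ship[2->3]=1 ship[1->2]=1 ship[0->1]=2 prod=2 -> [6 17 1 1]
Step 11: demand=4,sold=1 ship[2->3]=1 ship[1->2]=1 ship[0->1]=2 prod=2 -> [6 18 1 1]
Step 12: demand=4,sold=1 ship[2->3]=1 ship[1->2]=1 ship[0->1]=2 prod=2 -> [6 19 1 1]
First stockout at step 7

7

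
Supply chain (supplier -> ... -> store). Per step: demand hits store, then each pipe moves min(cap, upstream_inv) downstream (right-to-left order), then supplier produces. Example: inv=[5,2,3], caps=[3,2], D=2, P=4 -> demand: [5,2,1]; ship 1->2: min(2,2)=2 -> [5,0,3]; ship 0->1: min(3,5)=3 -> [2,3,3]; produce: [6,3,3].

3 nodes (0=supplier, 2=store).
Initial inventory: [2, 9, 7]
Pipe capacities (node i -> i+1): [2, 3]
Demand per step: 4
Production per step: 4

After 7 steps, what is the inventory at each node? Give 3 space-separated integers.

Step 1: demand=4,sold=4 ship[1->2]=3 ship[0->1]=2 prod=4 -> inv=[4 8 6]
Step 2: demand=4,sold=4 ship[1->2]=3 ship[0->1]=2 prod=4 -> inv=[6 7 5]
Step 3: demand=4,sold=4 ship[1->2]=3 ship[0->1]=2 prod=4 -> inv=[8 6 4]
Step 4: demand=4,sold=4 ship[1->2]=3 ship[0->1]=2 prod=4 -> inv=[10 5 3]
Step 5: demand=4,sold=3 ship[1->2]=3 ship[0->1]=2 prod=4 -> inv=[12 4 3]
Step 6: demand=4,sold=3 ship[1->2]=3 ship[0->1]=2 prod=4 -> inv=[14 3 3]
Step 7: demand=4,sold=3 ship[1->2]=3 ship[0->1]=2 prod=4 -> inv=[16 2 3]

16 2 3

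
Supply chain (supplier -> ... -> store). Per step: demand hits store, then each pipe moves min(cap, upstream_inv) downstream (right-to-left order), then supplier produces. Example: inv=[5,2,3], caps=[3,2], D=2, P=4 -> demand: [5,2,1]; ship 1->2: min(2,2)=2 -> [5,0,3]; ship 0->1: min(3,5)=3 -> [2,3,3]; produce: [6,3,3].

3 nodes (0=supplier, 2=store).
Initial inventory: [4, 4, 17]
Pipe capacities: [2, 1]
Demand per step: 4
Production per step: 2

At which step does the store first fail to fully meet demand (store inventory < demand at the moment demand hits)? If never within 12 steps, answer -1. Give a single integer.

Step 1: demand=4,sold=4 ship[1->2]=1 ship[0->1]=2 prod=2 -> [4 5 14]
Step 2: demand=4,sold=4 ship[1->2]=1 ship[0->1]=2 prod=2 -> [4 6 11]
Step 3: demand=4,sold=4 ship[1->2]=1 ship[0->1]=2 prod=2 -> [4 7 8]
Step 4: demand=4,sold=4 ship[1->2]=1 ship[0->1]=2 prod=2 -> [4 8 5]
Step 5: demand=4,sold=4 ship[1->2]=1 ship[0->1]=2 prod=2 -> [4 9 2]
Step 6: demand=4,sold=2 ship[1->2]=1 ship[0->1]=2 prod=2 -> [4 10 1]
Step 7: demand=4,sold=1 ship[1->2]=1 ship[0->1]=2 prod=2 -> [4 11 1]
Step 8: demand=4,sold=1 ship[1->2]=1 ship[0->1]=2 prod=2 -> [4 12 1]
Step 9: demand=4,sold=1 ship[1->2]=1 ship[0->1]=2 prod=2 -> [4 13 1]
Step 10: demand=4,sold=1 ship[1->2]=1 ship[0->1]=2 prod=2 -> [4 14 1]
Step 11: demand=4,sold=1 ship[1->2]=1 ship[0->1]=2 prod=2 -> [4 15 1]
Step 12: demand=4,sold=1 ship[1->2]=1 ship[0->1]=2 prod=2 -> [4 16 1]
First stockout at step 6

6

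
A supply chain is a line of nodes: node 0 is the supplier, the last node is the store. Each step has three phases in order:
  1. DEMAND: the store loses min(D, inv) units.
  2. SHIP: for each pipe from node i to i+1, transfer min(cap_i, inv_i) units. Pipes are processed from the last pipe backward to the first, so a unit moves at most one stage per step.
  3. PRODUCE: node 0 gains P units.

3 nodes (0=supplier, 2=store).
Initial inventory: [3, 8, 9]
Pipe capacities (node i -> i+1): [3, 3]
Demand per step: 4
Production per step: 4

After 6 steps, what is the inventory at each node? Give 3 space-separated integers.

Step 1: demand=4,sold=4 ship[1->2]=3 ship[0->1]=3 prod=4 -> inv=[4 8 8]
Step 2: demand=4,sold=4 ship[1->2]=3 ship[0->1]=3 prod=4 -> inv=[5 8 7]
Step 3: demand=4,sold=4 ship[1->2]=3 ship[0->1]=3 prod=4 -> inv=[6 8 6]
Step 4: demand=4,sold=4 ship[1->2]=3 ship[0->1]=3 prod=4 -> inv=[7 8 5]
Step 5: demand=4,sold=4 ship[1->2]=3 ship[0->1]=3 prod=4 -> inv=[8 8 4]
Step 6: demand=4,sold=4 ship[1->2]=3 ship[0->1]=3 prod=4 -> inv=[9 8 3]

9 8 3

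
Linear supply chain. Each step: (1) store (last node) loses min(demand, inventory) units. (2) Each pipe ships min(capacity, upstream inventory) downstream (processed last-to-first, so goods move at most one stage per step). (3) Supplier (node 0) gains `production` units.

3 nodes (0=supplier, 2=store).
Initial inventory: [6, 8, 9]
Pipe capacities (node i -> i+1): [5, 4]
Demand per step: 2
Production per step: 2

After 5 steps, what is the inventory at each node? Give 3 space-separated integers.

Step 1: demand=2,sold=2 ship[1->2]=4 ship[0->1]=5 prod=2 -> inv=[3 9 11]
Step 2: demand=2,sold=2 ship[1->2]=4 ship[0->1]=3 prod=2 -> inv=[2 8 13]
Step 3: demand=2,sold=2 ship[1->2]=4 ship[0->1]=2 prod=2 -> inv=[2 6 15]
Step 4: demand=2,sold=2 ship[1->2]=4 ship[0->1]=2 prod=2 -> inv=[2 4 17]
Step 5: demand=2,sold=2 ship[1->2]=4 ship[0->1]=2 prod=2 -> inv=[2 2 19]

2 2 19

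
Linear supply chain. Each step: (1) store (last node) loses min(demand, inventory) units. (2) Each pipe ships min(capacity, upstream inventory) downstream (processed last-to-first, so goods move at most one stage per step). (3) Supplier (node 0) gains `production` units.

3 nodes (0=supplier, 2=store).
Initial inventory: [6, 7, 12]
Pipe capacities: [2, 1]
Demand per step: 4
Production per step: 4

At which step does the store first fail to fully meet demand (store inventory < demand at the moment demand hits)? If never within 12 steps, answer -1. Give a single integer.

Step 1: demand=4,sold=4 ship[1->2]=1 ship[0->1]=2 prod=4 -> [8 8 9]
Step 2: demand=4,sold=4 ship[1->2]=1 ship[0->1]=2 prod=4 -> [10 9 6]
Step 3: demand=4,sold=4 ship[1->2]=1 ship[0->1]=2 prod=4 -> [12 10 3]
Step 4: demand=4,sold=3 ship[1->2]=1 ship[0->1]=2 prod=4 -> [14 11 1]
Step 5: demand=4,sold=1 ship[1->2]=1 ship[0->1]=2 prod=4 -> [16 12 1]
Step 6: demand=4,sold=1 ship[1->2]=1 ship[0->1]=2 prod=4 -> [18 13 1]
Step 7: demand=4,sold=1 ship[1->2]=1 ship[0->1]=2 prod=4 -> [20 14 1]
Step 8: demand=4,sold=1 ship[1->2]=1 ship[0->1]=2 prod=4 -> [22 15 1]
Step 9: demand=4,sold=1 ship[1->2]=1 ship[0->1]=2 prod=4 -> [24 16 1]
Step 10: demand=4,sold=1 ship[1->2]=1 ship[0->1]=2 prod=4 -> [26 17 1]
Step 11: demand=4,sold=1 ship[1->2]=1 ship[0->1]=2 prod=4 -> [28 18 1]
Step 12: demand=4,sold=1 ship[1->2]=1 ship[0->1]=2 prod=4 -> [30 19 1]
First stockout at step 4

4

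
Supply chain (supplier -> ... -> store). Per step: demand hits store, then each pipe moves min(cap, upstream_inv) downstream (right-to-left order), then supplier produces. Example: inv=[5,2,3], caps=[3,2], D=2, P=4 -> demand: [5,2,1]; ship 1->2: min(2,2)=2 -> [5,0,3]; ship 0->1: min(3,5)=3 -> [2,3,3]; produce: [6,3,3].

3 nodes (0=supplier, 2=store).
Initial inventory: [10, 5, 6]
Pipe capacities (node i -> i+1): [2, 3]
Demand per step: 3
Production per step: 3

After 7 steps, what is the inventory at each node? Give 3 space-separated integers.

Step 1: demand=3,sold=3 ship[1->2]=3 ship[0->1]=2 prod=3 -> inv=[11 4 6]
Step 2: demand=3,sold=3 ship[1->2]=3 ship[0->1]=2 prod=3 -> inv=[12 3 6]
Step 3: demand=3,sold=3 ship[1->2]=3 ship[0->1]=2 prod=3 -> inv=[13 2 6]
Step 4: demand=3,sold=3 ship[1->2]=2 ship[0->1]=2 prod=3 -> inv=[14 2 5]
Step 5: demand=3,sold=3 ship[1->2]=2 ship[0->1]=2 prod=3 -> inv=[15 2 4]
Step 6: demand=3,sold=3 ship[1->2]=2 ship[0->1]=2 prod=3 -> inv=[16 2 3]
Step 7: demand=3,sold=3 ship[1->2]=2 ship[0->1]=2 prod=3 -> inv=[17 2 2]

17 2 2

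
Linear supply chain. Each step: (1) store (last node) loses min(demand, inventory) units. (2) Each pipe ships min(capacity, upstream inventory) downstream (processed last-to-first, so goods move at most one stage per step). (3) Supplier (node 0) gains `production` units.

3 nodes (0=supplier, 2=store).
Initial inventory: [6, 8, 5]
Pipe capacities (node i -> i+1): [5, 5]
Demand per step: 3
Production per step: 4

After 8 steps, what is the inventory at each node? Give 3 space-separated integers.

Step 1: demand=3,sold=3 ship[1->2]=5 ship[0->1]=5 prod=4 -> inv=[5 8 7]
Step 2: demand=3,sold=3 ship[1->2]=5 ship[0->1]=5 prod=4 -> inv=[4 8 9]
Step 3: demand=3,sold=3 ship[1->2]=5 ship[0->1]=4 prod=4 -> inv=[4 7 11]
Step 4: demand=3,sold=3 ship[1->2]=5 ship[0->1]=4 prod=4 -> inv=[4 6 13]
Step 5: demand=3,sold=3 ship[1->2]=5 ship[0->1]=4 prod=4 -> inv=[4 5 15]
Step 6: demand=3,sold=3 ship[1->2]=5 ship[0->1]=4 prod=4 -> inv=[4 4 17]
Step 7: demand=3,sold=3 ship[1->2]=4 ship[0->1]=4 prod=4 -> inv=[4 4 18]
Step 8: demand=3,sold=3 ship[1->2]=4 ship[0->1]=4 prod=4 -> inv=[4 4 19]

4 4 19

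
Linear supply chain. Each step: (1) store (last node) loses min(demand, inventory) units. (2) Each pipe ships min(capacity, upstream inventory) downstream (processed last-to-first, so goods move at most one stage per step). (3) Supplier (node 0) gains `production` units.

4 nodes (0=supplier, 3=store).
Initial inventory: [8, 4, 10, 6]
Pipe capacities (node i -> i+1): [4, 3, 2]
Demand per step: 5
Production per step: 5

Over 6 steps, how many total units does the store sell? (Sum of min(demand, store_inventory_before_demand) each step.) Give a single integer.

Step 1: sold=5 (running total=5) -> [9 5 11 3]
Step 2: sold=3 (running total=8) -> [10 6 12 2]
Step 3: sold=2 (running total=10) -> [11 7 13 2]
Step 4: sold=2 (running total=12) -> [12 8 14 2]
Step 5: sold=2 (running total=14) -> [13 9 15 2]
Step 6: sold=2 (running total=16) -> [14 10 16 2]

Answer: 16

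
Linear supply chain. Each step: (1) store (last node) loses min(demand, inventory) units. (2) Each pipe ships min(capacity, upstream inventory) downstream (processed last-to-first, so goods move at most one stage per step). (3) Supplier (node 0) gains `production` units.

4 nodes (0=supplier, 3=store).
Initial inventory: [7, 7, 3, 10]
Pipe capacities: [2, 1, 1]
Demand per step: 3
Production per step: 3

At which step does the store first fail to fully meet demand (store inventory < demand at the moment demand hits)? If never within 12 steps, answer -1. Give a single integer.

Step 1: demand=3,sold=3 ship[2->3]=1 ship[1->2]=1 ship[0->1]=2 prod=3 -> [8 8 3 8]
Step 2: demand=3,sold=3 ship[2->3]=1 ship[1->2]=1 ship[0->1]=2 prod=3 -> [9 9 3 6]
Step 3: demand=3,sold=3 ship[2->3]=1 ship[1->2]=1 ship[0->1]=2 prod=3 -> [10 10 3 4]
Step 4: demand=3,sold=3 ship[2->3]=1 ship[1->2]=1 ship[0->1]=2 prod=3 -> [11 11 3 2]
Step 5: demand=3,sold=2 ship[2->3]=1 ship[1->2]=1 ship[0->1]=2 prod=3 -> [12 12 3 1]
Step 6: demand=3,sold=1 ship[2->3]=1 ship[1->2]=1 ship[0->1]=2 prod=3 -> [13 13 3 1]
Step 7: demand=3,sold=1 ship[2->3]=1 ship[1->2]=1 ship[0->1]=2 prod=3 -> [14 14 3 1]
Step 8: demand=3,sold=1 ship[2->3]=1 ship[1->2]=1 ship[0->1]=2 prod=3 -> [15 15 3 1]
Step 9: demand=3,sold=1 ship[2->3]=1 ship[1->2]=1 ship[0->1]=2 prod=3 -> [16 16 3 1]
Step 10: demand=3,sold=1 ship[2->3]=1 ship[1->2]=1 ship[0->1]=2 prod=3 -> [17 17 3 1]
Step 11: demand=3,sold=1 ship[2->3]=1 ship[1->2]=1 ship[0->1]=2 prod=3 -> [18 18 3 1]
Step 12: demand=3,sold=1 ship[2->3]=1 ship[1->2]=1 ship[0->1]=2 prod=3 -> [19 19 3 1]
First stockout at step 5

5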